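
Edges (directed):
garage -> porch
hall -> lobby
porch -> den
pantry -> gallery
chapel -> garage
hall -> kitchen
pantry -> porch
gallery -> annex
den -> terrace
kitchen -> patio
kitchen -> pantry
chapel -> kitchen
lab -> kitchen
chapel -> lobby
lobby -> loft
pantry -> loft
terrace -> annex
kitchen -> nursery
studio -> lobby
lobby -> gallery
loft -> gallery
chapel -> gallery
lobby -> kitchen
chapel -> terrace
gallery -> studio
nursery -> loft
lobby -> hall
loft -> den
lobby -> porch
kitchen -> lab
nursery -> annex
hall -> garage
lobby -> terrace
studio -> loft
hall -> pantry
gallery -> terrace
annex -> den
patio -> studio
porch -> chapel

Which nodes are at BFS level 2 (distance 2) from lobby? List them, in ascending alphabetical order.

annex, chapel, den, garage, lab, nursery, pantry, patio, studio

Level 0: lobby
Level 1: gallery, hall, kitchen, loft, porch, terrace
Level 2: annex, chapel, den, garage, lab, nursery, pantry, patio, studio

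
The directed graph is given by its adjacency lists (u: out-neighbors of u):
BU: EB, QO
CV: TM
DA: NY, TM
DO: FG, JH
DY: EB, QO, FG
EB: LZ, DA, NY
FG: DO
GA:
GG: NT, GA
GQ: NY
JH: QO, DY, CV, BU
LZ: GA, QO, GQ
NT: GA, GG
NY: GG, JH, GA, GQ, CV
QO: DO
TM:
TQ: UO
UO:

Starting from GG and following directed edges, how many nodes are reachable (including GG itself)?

3

BFS from GG visits: GG, NT, GA
Reachable nodes: 3 of 18 total.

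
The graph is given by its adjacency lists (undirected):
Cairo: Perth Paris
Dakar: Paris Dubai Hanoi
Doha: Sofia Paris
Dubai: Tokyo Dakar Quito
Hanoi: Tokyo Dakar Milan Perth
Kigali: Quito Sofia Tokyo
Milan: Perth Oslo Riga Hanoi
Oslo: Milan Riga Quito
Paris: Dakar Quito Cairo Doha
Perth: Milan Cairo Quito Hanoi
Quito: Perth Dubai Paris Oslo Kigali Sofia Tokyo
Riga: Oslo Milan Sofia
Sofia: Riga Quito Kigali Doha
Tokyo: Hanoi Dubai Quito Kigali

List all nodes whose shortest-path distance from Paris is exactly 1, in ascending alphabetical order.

Cairo, Dakar, Doha, Quito

Level 0: Paris
Level 1: Cairo, Dakar, Doha, Quito
Level 2: Dubai, Hanoi, Kigali, Oslo, Perth, Sofia, Tokyo
Level 3: Milan, Riga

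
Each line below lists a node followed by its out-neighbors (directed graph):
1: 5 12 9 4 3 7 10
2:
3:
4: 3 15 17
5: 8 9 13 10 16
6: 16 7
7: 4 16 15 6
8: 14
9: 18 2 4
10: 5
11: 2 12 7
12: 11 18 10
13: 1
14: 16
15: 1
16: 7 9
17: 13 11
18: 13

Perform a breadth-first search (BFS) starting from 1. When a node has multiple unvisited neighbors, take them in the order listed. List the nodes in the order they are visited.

1 5 12 9 4 3 7 10 8 13 16 11 18 2 15 17 6 14

Visit 1; enqueue 5, 12, 9, 4, 3, 7, 10 → queue [5, 12, 9, 4, 3, 7, 10]
Visit 5; enqueue 8, 13, 16 → queue [12, 9, 4, 3, 7, 10, 8, 13, 16]
Visit 12; enqueue 11, 18 → queue [9, 4, 3, 7, 10, 8, 13, 16, 11, 18]
Visit 9; enqueue 2 → queue [4, 3, 7, 10, 8, 13, 16, 11, 18, 2]
Visit 4; enqueue 15, 17 → queue [3, 7, 10, 8, 13, 16, 11, 18, 2, 15, 17]
Visit 3 → queue [7, 10, 8, 13, 16, 11, 18, 2, 15, 17]
Visit 7; enqueue 6 → queue [10, 8, 13, 16, 11, 18, 2, 15, 17, 6]
Visit 10 → queue [8, 13, 16, 11, 18, 2, 15, 17, 6]
Visit 8; enqueue 14 → queue [13, 16, 11, 18, 2, 15, 17, 6, 14]
Visit 13 → queue [16, 11, 18, 2, 15, 17, 6, 14]
Visit 16 → queue [11, 18, 2, 15, 17, 6, 14]
Visit 11 → queue [18, 2, 15, 17, 6, 14]
Visit 18 → queue [2, 15, 17, 6, 14]
Visit 2 → queue [15, 17, 6, 14]
Visit 15 → queue [17, 6, 14]
Visit 17 → queue [6, 14]
Visit 6 → queue [14]
Visit 14 → queue []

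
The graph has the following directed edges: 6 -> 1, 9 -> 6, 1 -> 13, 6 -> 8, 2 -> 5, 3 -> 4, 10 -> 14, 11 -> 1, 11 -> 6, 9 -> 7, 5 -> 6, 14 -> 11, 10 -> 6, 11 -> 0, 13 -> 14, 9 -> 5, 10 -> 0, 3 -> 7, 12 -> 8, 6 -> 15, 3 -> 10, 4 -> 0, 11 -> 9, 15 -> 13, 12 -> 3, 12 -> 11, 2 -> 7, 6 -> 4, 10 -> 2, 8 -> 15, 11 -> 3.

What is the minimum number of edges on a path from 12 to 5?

Level 0: 12
Level 1: 3, 8, 11
Level 2: 0, 1, 4, 6, 7, 9, 10, 15
Level 3: 2, 5, 13, 14
5 first appears at level 3.

3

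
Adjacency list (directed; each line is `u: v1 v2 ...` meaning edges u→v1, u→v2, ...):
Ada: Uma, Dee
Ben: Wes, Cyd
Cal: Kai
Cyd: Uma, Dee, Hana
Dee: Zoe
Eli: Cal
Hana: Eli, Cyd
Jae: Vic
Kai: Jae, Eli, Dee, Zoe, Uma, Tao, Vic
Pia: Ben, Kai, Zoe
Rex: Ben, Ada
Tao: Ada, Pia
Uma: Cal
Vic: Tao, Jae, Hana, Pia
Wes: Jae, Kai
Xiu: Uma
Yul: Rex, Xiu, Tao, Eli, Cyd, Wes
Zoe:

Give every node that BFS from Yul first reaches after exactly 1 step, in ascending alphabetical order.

Level 0: Yul
Level 1: Cyd, Eli, Rex, Tao, Wes, Xiu
Level 2: Ada, Ben, Cal, Dee, Hana, Jae, Kai, Pia, Uma
Level 3: Vic, Zoe

Cyd, Eli, Rex, Tao, Wes, Xiu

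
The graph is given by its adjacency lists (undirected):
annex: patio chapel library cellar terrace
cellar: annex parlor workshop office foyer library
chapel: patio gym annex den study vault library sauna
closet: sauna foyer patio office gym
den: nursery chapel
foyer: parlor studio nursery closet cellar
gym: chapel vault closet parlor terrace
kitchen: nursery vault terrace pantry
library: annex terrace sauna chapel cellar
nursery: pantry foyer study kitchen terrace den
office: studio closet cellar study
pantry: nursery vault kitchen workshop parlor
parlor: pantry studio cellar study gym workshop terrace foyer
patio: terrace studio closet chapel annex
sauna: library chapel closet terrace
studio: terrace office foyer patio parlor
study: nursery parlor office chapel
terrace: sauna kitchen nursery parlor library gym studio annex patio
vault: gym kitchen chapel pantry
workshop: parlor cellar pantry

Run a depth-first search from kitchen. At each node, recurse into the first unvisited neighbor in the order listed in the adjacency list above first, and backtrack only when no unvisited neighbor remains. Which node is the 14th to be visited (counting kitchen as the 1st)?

Visit kitchen
kitchen → nursery
nursery → pantry
pantry → vault
vault → gym
gym → chapel
chapel → patio
patio → terrace
terrace → sauna
sauna → library
library → annex
annex → cellar
cellar → parlor
parlor → studio
studio → office
office → closet
closet → foyer
office → study
parlor → workshop
chapel → den

Visit order: kitchen, nursery, pantry, vault, gym, chapel, patio, terrace, sauna, library, annex, cellar, parlor, studio, office, closet, foyer, study, workshop, den

studio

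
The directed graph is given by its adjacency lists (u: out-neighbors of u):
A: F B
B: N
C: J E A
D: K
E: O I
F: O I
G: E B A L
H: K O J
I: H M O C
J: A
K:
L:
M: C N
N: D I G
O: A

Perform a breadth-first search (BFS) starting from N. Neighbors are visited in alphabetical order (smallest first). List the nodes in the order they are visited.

N → D → G → I → K → A → B → E → L → C → H → M → O → F → J

Visit N; enqueue D, G, I → queue [D, G, I]
Visit D; enqueue K → queue [G, I, K]
Visit G; enqueue A, B, E, L → queue [I, K, A, B, E, L]
Visit I; enqueue C, H, M, O → queue [K, A, B, E, L, C, H, M, O]
Visit K → queue [A, B, E, L, C, H, M, O]
Visit A; enqueue F → queue [B, E, L, C, H, M, O, F]
Visit B → queue [E, L, C, H, M, O, F]
Visit E → queue [L, C, H, M, O, F]
Visit L → queue [C, H, M, O, F]
Visit C; enqueue J → queue [H, M, O, F, J]
Visit H → queue [M, O, F, J]
Visit M → queue [O, F, J]
Visit O → queue [F, J]
Visit F → queue [J]
Visit J → queue []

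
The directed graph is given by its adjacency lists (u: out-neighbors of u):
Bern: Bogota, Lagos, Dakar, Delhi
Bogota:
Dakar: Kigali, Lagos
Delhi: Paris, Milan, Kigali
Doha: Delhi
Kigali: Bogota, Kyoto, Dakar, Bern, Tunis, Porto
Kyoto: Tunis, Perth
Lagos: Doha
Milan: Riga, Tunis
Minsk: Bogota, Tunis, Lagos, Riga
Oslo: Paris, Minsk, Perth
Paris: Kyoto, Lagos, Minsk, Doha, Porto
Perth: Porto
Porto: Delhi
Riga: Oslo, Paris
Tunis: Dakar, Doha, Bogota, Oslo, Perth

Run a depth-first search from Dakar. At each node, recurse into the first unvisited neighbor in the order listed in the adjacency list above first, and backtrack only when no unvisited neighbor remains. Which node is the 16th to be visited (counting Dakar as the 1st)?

Visit Dakar
Dakar → Kigali
Kigali → Bogota
Kigali → Kyoto
Kyoto → Tunis
Tunis → Doha
Doha → Delhi
Delhi → Paris
Paris → Lagos
Paris → Minsk
Minsk → Riga
Riga → Oslo
Oslo → Perth
Perth → Porto
Delhi → Milan
Kigali → Bern

Visit order: Dakar, Kigali, Bogota, Kyoto, Tunis, Doha, Delhi, Paris, Lagos, Minsk, Riga, Oslo, Perth, Porto, Milan, Bern

Bern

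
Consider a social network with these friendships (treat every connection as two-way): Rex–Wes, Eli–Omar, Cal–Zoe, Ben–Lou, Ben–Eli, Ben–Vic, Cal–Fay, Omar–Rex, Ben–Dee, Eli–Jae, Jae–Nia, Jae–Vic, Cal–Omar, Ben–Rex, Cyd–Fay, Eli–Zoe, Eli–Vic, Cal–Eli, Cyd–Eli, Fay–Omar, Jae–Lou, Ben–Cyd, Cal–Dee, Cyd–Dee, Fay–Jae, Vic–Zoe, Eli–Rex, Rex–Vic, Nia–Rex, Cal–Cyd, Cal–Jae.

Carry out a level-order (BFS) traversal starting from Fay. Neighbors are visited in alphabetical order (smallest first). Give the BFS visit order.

Visit Fay; enqueue Cal, Cyd, Jae, Omar → queue [Cal, Cyd, Jae, Omar]
Visit Cal; enqueue Dee, Eli, Zoe → queue [Cyd, Jae, Omar, Dee, Eli, Zoe]
Visit Cyd; enqueue Ben → queue [Jae, Omar, Dee, Eli, Zoe, Ben]
Visit Jae; enqueue Lou, Nia, Vic → queue [Omar, Dee, Eli, Zoe, Ben, Lou, Nia, Vic]
Visit Omar; enqueue Rex → queue [Dee, Eli, Zoe, Ben, Lou, Nia, Vic, Rex]
Visit Dee → queue [Eli, Zoe, Ben, Lou, Nia, Vic, Rex]
Visit Eli → queue [Zoe, Ben, Lou, Nia, Vic, Rex]
Visit Zoe → queue [Ben, Lou, Nia, Vic, Rex]
Visit Ben → queue [Lou, Nia, Vic, Rex]
Visit Lou → queue [Nia, Vic, Rex]
Visit Nia → queue [Vic, Rex]
Visit Vic → queue [Rex]
Visit Rex; enqueue Wes → queue [Wes]
Visit Wes → queue []

Fay -> Cal -> Cyd -> Jae -> Omar -> Dee -> Eli -> Zoe -> Ben -> Lou -> Nia -> Vic -> Rex -> Wes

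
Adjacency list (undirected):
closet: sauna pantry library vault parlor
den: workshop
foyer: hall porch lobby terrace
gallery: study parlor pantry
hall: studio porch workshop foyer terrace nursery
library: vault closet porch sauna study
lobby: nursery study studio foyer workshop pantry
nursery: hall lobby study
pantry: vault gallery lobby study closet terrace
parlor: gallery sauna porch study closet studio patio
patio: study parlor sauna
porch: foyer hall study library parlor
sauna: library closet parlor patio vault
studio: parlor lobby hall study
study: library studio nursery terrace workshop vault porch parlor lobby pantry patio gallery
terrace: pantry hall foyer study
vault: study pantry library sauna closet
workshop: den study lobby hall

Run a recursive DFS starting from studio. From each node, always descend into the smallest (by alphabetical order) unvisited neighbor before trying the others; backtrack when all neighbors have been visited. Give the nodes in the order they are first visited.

studio, hall, foyer, lobby, nursery, study, gallery, pantry, closet, library, porch, parlor, patio, sauna, vault, terrace, workshop, den

Visit studio
studio → hall
hall → foyer
foyer → lobby
lobby → nursery
nursery → study
study → gallery
gallery → pantry
pantry → closet
closet → library
library → porch
porch → parlor
parlor → patio
patio → sauna
sauna → vault
pantry → terrace
study → workshop
workshop → den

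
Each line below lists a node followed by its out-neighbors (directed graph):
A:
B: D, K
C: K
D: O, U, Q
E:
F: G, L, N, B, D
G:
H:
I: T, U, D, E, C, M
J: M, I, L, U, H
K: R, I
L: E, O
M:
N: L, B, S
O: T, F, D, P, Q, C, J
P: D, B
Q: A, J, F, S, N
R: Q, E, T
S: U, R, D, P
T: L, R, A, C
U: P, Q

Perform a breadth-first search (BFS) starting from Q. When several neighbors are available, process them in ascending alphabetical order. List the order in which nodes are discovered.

Visit Q; enqueue A, F, J, N, S → queue [A, F, J, N, S]
Visit A → queue [F, J, N, S]
Visit F; enqueue B, D, G, L → queue [J, N, S, B, D, G, L]
Visit J; enqueue H, I, M, U → queue [N, S, B, D, G, L, H, I, M, U]
Visit N → queue [S, B, D, G, L, H, I, M, U]
Visit S; enqueue P, R → queue [B, D, G, L, H, I, M, U, P, R]
Visit B; enqueue K → queue [D, G, L, H, I, M, U, P, R, K]
Visit D; enqueue O → queue [G, L, H, I, M, U, P, R, K, O]
Visit G → queue [L, H, I, M, U, P, R, K, O]
Visit L; enqueue E → queue [H, I, M, U, P, R, K, O, E]
Visit H → queue [I, M, U, P, R, K, O, E]
Visit I; enqueue C, T → queue [M, U, P, R, K, O, E, C, T]
Visit M → queue [U, P, R, K, O, E, C, T]
Visit U → queue [P, R, K, O, E, C, T]
Visit P → queue [R, K, O, E, C, T]
Visit R → queue [K, O, E, C, T]
Visit K → queue [O, E, C, T]
Visit O → queue [E, C, T]
Visit E → queue [C, T]
Visit C → queue [T]
Visit T → queue []

Q, A, F, J, N, S, B, D, G, L, H, I, M, U, P, R, K, O, E, C, T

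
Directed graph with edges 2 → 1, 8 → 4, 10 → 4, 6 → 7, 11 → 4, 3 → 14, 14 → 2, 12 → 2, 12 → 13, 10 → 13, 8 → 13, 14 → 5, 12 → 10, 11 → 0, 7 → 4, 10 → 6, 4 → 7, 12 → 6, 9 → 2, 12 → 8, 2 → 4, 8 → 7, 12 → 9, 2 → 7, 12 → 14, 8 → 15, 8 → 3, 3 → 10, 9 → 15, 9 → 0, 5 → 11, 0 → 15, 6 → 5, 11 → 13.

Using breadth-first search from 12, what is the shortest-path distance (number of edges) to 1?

Level 0: 12
Level 1: 2, 6, 8, 9, 10, 13, 14
Level 2: 0, 1, 3, 4, 5, 7, 15
Level 3: 11
1 first appears at level 2.

2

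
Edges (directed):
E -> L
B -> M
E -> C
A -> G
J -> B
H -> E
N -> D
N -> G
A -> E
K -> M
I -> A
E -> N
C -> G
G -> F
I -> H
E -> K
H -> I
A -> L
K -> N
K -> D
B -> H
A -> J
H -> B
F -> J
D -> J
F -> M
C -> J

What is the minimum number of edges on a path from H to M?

2

Level 0: H
Level 1: B, E, I
Level 2: A, C, K, L, M, N
Level 3: D, G, J
Level 4: F
M first appears at level 2.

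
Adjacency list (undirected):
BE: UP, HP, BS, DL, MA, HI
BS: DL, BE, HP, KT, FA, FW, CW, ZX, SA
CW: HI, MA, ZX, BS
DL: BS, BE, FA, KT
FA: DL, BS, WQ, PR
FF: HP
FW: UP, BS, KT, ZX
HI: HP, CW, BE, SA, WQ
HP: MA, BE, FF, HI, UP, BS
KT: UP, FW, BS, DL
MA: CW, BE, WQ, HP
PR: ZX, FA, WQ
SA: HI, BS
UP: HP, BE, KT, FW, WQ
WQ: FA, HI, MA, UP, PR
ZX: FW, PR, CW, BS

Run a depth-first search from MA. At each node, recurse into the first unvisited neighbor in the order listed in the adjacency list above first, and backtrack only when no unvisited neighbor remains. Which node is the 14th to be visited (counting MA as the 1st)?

Visit MA
MA → CW
CW → HI
HI → HP
HP → BE
BE → UP
UP → KT
KT → FW
FW → BS
BS → DL
DL → FA
FA → WQ
WQ → PR
PR → ZX
BS → SA
HP → FF

Visit order: MA, CW, HI, HP, BE, UP, KT, FW, BS, DL, FA, WQ, PR, ZX, SA, FF

ZX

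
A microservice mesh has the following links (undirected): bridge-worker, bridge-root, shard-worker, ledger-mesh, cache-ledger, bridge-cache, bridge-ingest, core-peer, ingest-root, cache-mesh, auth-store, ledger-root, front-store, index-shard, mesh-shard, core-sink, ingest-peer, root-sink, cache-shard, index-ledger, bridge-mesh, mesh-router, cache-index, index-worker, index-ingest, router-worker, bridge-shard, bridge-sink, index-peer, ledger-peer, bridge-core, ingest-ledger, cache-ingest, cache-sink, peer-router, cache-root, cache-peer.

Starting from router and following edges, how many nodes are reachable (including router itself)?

13

BFS from router visits: router, mesh, peer, worker, bridge, cache, ledger, shard, core, index, ingest, root, sink
Reachable nodes: 13 of 16 total.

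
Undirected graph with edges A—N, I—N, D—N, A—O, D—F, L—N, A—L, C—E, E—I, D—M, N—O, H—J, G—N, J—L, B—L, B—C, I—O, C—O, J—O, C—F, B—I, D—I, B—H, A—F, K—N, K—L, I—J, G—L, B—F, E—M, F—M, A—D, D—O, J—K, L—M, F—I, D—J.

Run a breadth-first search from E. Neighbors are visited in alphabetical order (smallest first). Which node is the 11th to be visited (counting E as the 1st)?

Visit E; enqueue C, I, M → queue [C, I, M]
Visit C; enqueue B, F, O → queue [I, M, B, F, O]
Visit I; enqueue D, J, N → queue [M, B, F, O, D, J, N]
Visit M; enqueue L → queue [B, F, O, D, J, N, L]
Visit B; enqueue H → queue [F, O, D, J, N, L, H]
Visit F; enqueue A → queue [O, D, J, N, L, H, A]
Visit O → queue [D, J, N, L, H, A]
Visit D → queue [J, N, L, H, A]
Visit J; enqueue K → queue [N, L, H, A, K]
Visit N; enqueue G → queue [L, H, A, K, G]
Visit L → queue [H, A, K, G]
Visit H → queue [A, K, G]
Visit A → queue [K, G]
Visit K → queue [G]
Visit G → queue []

Visit order: E, C, I, M, B, F, O, D, J, N, L, H, A, K, G

L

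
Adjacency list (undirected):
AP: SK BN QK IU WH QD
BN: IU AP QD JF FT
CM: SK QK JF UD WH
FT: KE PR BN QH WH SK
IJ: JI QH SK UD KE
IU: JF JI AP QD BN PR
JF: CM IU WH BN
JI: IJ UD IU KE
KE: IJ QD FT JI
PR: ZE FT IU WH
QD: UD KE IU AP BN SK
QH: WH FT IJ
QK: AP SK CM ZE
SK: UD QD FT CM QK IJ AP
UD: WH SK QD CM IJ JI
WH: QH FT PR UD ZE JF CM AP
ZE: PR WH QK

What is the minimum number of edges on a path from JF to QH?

Level 0: JF
Level 1: BN, CM, IU, WH
Level 2: AP, FT, JI, PR, QD, QH, QK, SK, UD, ZE
Level 3: IJ, KE
QH first appears at level 2.

2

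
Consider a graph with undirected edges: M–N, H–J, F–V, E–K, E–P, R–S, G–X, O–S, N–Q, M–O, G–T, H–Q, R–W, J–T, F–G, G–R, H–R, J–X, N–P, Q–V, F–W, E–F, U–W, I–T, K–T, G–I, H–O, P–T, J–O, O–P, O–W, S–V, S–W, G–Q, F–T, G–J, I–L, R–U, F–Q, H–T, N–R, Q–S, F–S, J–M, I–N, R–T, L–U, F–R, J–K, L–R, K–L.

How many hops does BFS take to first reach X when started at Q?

Level 0: Q
Level 1: F, G, H, N, S, V
Level 2: E, I, J, M, O, P, R, T, W, X
Level 3: K, L, U
X first appears at level 2.

2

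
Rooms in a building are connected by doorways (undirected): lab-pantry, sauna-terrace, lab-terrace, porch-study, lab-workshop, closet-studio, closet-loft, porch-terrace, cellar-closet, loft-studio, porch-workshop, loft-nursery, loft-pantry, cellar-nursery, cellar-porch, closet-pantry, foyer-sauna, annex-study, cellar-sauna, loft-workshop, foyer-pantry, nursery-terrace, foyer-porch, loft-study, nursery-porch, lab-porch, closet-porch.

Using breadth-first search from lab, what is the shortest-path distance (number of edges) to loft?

Level 0: lab
Level 1: pantry, porch, terrace, workshop
Level 2: cellar, closet, foyer, loft, nursery, sauna, study
Level 3: annex, studio
loft first appears at level 2.

2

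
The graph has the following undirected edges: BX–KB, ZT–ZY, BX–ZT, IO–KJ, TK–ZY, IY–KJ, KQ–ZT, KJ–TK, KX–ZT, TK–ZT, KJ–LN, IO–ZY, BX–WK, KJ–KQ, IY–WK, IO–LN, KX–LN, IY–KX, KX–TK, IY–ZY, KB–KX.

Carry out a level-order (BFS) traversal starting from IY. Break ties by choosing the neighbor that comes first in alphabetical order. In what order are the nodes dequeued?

Visit IY; enqueue KJ, KX, WK, ZY → queue [KJ, KX, WK, ZY]
Visit KJ; enqueue IO, KQ, LN, TK → queue [KX, WK, ZY, IO, KQ, LN, TK]
Visit KX; enqueue KB, ZT → queue [WK, ZY, IO, KQ, LN, TK, KB, ZT]
Visit WK; enqueue BX → queue [ZY, IO, KQ, LN, TK, KB, ZT, BX]
Visit ZY → queue [IO, KQ, LN, TK, KB, ZT, BX]
Visit IO → queue [KQ, LN, TK, KB, ZT, BX]
Visit KQ → queue [LN, TK, KB, ZT, BX]
Visit LN → queue [TK, KB, ZT, BX]
Visit TK → queue [KB, ZT, BX]
Visit KB → queue [ZT, BX]
Visit ZT → queue [BX]
Visit BX → queue []

IY, KJ, KX, WK, ZY, IO, KQ, LN, TK, KB, ZT, BX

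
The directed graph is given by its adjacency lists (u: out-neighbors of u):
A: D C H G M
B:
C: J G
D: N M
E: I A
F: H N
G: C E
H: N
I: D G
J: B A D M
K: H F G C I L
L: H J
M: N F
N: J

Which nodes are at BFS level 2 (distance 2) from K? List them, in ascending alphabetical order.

D, E, J, N

Level 0: K
Level 1: C, F, G, H, I, L
Level 2: D, E, J, N
Level 3: A, B, M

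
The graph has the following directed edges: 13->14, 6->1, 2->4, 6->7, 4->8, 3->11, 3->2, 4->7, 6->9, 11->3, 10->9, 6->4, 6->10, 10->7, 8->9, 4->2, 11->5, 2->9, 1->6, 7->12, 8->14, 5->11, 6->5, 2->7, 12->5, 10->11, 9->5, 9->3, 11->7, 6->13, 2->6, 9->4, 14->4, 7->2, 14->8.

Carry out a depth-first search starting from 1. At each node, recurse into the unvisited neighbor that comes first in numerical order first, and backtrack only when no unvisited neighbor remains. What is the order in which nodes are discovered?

Visit 1
1 → 6
6 → 4
4 → 2
2 → 7
7 → 12
12 → 5
5 → 11
11 → 3
2 → 9
4 → 8
8 → 14
6 → 10
6 → 13

1, 6, 4, 2, 7, 12, 5, 11, 3, 9, 8, 14, 10, 13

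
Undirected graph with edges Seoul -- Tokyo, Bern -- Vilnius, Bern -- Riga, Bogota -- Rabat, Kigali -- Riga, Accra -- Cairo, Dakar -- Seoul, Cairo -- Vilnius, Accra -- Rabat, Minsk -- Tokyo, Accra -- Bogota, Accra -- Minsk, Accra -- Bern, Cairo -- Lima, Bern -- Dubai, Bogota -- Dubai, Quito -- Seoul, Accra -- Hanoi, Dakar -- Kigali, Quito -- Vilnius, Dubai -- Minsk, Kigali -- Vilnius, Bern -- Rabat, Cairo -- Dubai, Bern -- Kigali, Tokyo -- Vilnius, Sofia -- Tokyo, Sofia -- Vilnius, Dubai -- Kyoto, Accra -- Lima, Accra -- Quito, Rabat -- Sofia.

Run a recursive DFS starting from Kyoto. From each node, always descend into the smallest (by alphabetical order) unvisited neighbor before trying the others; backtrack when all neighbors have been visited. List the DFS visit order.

Visit Kyoto
Kyoto → Dubai
Dubai → Bern
Bern → Accra
Accra → Bogota
Bogota → Rabat
Rabat → Sofia
Sofia → Tokyo
Tokyo → Minsk
Tokyo → Seoul
Seoul → Dakar
Dakar → Kigali
Kigali → Riga
Kigali → Vilnius
Vilnius → Cairo
Cairo → Lima
Vilnius → Quito
Accra → Hanoi

Kyoto → Dubai → Bern → Accra → Bogota → Rabat → Sofia → Tokyo → Minsk → Seoul → Dakar → Kigali → Riga → Vilnius → Cairo → Lima → Quito → Hanoi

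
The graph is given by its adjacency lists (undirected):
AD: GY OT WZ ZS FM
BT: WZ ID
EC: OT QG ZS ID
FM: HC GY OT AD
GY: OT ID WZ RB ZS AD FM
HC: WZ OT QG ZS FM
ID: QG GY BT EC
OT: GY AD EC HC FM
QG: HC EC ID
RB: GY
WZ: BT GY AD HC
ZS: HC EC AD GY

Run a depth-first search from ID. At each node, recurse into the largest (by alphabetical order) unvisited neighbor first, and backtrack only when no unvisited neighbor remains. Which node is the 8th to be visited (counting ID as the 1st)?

Visit ID
ID → QG
QG → HC
HC → ZS
ZS → GY
GY → WZ
WZ → BT
WZ → AD
AD → OT
OT → FM
OT → EC
GY → RB

Visit order: ID, QG, HC, ZS, GY, WZ, BT, AD, OT, FM, EC, RB

AD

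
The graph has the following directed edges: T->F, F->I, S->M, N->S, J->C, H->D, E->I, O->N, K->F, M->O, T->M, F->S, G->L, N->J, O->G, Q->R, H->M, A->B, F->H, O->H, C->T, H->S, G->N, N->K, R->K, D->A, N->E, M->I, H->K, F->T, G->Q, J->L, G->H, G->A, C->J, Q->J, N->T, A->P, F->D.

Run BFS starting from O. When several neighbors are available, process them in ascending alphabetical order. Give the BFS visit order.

O, G, H, N, A, L, Q, D, K, M, S, E, J, T, B, P, R, F, I, C

Visit O; enqueue G, H, N → queue [G, H, N]
Visit G; enqueue A, L, Q → queue [H, N, A, L, Q]
Visit H; enqueue D, K, M, S → queue [N, A, L, Q, D, K, M, S]
Visit N; enqueue E, J, T → queue [A, L, Q, D, K, M, S, E, J, T]
Visit A; enqueue B, P → queue [L, Q, D, K, M, S, E, J, T, B, P]
Visit L → queue [Q, D, K, M, S, E, J, T, B, P]
Visit Q; enqueue R → queue [D, K, M, S, E, J, T, B, P, R]
Visit D → queue [K, M, S, E, J, T, B, P, R]
Visit K; enqueue F → queue [M, S, E, J, T, B, P, R, F]
Visit M; enqueue I → queue [S, E, J, T, B, P, R, F, I]
Visit S → queue [E, J, T, B, P, R, F, I]
Visit E → queue [J, T, B, P, R, F, I]
Visit J; enqueue C → queue [T, B, P, R, F, I, C]
Visit T → queue [B, P, R, F, I, C]
Visit B → queue [P, R, F, I, C]
Visit P → queue [R, F, I, C]
Visit R → queue [F, I, C]
Visit F → queue [I, C]
Visit I → queue [C]
Visit C → queue []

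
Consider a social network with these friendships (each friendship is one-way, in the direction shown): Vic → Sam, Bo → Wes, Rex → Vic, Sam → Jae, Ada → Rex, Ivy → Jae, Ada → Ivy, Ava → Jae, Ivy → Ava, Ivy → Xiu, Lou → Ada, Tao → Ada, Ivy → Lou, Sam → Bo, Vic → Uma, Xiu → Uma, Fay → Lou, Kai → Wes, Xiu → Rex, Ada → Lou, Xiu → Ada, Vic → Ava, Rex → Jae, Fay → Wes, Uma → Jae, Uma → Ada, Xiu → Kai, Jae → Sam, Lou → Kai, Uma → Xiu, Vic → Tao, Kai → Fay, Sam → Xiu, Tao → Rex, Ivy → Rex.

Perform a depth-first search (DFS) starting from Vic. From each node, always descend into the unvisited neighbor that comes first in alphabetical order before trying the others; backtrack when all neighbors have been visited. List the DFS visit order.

Visit Vic
Vic → Ava
Ava → Jae
Jae → Sam
Sam → Bo
Bo → Wes
Sam → Xiu
Xiu → Ada
Ada → Ivy
Ivy → Lou
Lou → Kai
Kai → Fay
Ivy → Rex
Xiu → Uma
Vic → Tao

Vic → Ava → Jae → Sam → Bo → Wes → Xiu → Ada → Ivy → Lou → Kai → Fay → Rex → Uma → Tao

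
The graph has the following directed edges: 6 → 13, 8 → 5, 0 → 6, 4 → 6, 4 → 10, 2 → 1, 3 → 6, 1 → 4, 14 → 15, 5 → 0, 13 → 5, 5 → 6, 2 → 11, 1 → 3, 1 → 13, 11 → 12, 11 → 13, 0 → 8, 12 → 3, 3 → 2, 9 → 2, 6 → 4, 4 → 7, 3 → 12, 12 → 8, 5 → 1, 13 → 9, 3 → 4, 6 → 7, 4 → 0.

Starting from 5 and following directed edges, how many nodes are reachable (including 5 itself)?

14

BFS from 5 visits: 5, 0, 1, 6, 8, 3, 4, 13, 7, 2, 12, 10, 9, 11
Reachable nodes: 14 of 16 total.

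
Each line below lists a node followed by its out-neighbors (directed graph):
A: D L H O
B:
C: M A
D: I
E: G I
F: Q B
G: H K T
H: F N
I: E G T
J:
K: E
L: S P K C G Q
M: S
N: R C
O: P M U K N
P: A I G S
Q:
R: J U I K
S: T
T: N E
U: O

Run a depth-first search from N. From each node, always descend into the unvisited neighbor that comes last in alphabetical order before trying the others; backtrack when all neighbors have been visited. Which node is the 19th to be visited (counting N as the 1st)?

Visit N
N → R
R → U
U → O
O → P
P → S
S → T
T → E
E → I
I → G
G → K
G → H
H → F
F → Q
F → B
P → A
A → L
L → C
C → M
A → D
R → J

Visit order: N, R, U, O, P, S, T, E, I, G, K, H, F, Q, B, A, L, C, M, D, J

M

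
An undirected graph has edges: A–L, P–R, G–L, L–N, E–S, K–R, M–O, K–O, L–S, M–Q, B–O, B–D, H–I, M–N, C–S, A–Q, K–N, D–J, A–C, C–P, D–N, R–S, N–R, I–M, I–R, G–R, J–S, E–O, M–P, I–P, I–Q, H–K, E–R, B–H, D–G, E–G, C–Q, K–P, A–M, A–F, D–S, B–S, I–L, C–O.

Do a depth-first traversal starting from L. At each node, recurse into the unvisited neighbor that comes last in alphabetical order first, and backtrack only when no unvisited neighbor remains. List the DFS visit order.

L, S, R, P, M, Q, I, H, K, O, E, G, D, N, J, B, C, A, F

Visit L
L → S
S → R
R → P
P → M
M → Q
Q → I
I → H
H → K
K → O
O → E
E → G
G → D
D → N
D → J
D → B
O → C
C → A
A → F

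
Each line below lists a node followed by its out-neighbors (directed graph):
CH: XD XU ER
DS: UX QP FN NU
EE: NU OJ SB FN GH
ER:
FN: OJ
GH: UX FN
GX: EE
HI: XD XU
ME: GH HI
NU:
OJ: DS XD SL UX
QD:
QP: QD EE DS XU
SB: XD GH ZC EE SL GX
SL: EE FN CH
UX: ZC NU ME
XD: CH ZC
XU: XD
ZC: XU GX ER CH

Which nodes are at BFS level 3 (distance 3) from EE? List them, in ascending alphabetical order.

CH, ER, ME, QP, XU

Level 0: EE
Level 1: FN, GH, NU, OJ, SB
Level 2: DS, GX, SL, UX, XD, ZC
Level 3: CH, ER, ME, QP, XU
Level 4: HI, QD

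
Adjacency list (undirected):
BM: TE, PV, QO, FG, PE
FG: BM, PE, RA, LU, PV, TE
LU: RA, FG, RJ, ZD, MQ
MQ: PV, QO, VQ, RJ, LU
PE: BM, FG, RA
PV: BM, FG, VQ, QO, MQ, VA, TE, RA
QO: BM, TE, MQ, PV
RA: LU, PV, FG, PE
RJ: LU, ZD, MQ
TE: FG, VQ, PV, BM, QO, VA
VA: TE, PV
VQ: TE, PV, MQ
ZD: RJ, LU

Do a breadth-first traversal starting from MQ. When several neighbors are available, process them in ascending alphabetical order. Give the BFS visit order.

Visit MQ; enqueue LU, PV, QO, RJ, VQ → queue [LU, PV, QO, RJ, VQ]
Visit LU; enqueue FG, RA, ZD → queue [PV, QO, RJ, VQ, FG, RA, ZD]
Visit PV; enqueue BM, TE, VA → queue [QO, RJ, VQ, FG, RA, ZD, BM, TE, VA]
Visit QO → queue [RJ, VQ, FG, RA, ZD, BM, TE, VA]
Visit RJ → queue [VQ, FG, RA, ZD, BM, TE, VA]
Visit VQ → queue [FG, RA, ZD, BM, TE, VA]
Visit FG; enqueue PE → queue [RA, ZD, BM, TE, VA, PE]
Visit RA → queue [ZD, BM, TE, VA, PE]
Visit ZD → queue [BM, TE, VA, PE]
Visit BM → queue [TE, VA, PE]
Visit TE → queue [VA, PE]
Visit VA → queue [PE]
Visit PE → queue []

MQ, LU, PV, QO, RJ, VQ, FG, RA, ZD, BM, TE, VA, PE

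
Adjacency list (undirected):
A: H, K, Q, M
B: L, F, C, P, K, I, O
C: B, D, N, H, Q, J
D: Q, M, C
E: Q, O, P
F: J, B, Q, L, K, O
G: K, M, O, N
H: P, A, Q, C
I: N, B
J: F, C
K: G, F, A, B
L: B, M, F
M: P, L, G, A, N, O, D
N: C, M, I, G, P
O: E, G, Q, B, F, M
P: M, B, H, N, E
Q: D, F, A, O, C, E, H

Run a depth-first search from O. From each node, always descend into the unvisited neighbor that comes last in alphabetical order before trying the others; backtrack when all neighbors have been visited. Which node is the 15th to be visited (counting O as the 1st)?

D

Visit O
O → Q
Q → H
H → P
P → N
N → M
M → L
L → F
F → K
K → G
K → B
B → I
B → C
C → J
C → D
K → A
P → E

Visit order: O, Q, H, P, N, M, L, F, K, G, B, I, C, J, D, A, E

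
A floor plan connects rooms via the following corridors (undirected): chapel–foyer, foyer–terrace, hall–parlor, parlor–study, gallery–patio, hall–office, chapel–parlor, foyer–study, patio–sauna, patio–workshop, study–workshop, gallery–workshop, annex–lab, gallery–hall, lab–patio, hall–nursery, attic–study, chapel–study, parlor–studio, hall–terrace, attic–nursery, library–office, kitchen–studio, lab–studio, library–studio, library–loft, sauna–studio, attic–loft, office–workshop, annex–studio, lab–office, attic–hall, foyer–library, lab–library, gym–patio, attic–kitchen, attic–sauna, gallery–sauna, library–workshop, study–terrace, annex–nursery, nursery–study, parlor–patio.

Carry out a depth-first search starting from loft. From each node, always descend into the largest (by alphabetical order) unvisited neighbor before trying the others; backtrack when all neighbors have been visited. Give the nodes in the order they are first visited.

Visit loft
loft → library
library → workshop
workshop → study
study → terrace
terrace → hall
hall → parlor
parlor → studio
studio → sauna
sauna → patio
patio → lab
lab → office
lab → annex
annex → nursery
nursery → attic
attic → kitchen
patio → gym
patio → gallery
parlor → chapel
chapel → foyer

loft -> library -> workshop -> study -> terrace -> hall -> parlor -> studio -> sauna -> patio -> lab -> office -> annex -> nursery -> attic -> kitchen -> gym -> gallery -> chapel -> foyer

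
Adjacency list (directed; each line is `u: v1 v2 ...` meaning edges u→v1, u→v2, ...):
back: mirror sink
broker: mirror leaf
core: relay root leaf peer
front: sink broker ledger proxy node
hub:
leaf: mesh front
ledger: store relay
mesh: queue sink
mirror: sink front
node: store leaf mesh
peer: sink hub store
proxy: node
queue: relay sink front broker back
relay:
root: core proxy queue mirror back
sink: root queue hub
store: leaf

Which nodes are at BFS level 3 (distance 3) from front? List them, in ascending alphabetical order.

back, core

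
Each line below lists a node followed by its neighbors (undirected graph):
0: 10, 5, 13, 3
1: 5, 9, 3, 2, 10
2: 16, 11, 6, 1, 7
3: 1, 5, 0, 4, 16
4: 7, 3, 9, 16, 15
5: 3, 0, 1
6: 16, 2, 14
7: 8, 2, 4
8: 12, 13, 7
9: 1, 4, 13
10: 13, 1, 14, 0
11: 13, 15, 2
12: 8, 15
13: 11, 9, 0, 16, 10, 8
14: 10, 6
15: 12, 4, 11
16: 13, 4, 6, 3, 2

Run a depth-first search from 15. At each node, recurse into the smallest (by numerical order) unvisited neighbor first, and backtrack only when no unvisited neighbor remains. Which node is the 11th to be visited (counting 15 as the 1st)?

Visit 15
15 → 4
4 → 3
3 → 0
0 → 5
5 → 1
1 → 2
2 → 6
6 → 14
14 → 10
10 → 13
13 → 8
8 → 7
8 → 12
13 → 9
13 → 11
13 → 16

Visit order: 15, 4, 3, 0, 5, 1, 2, 6, 14, 10, 13, 8, 7, 12, 9, 11, 16

13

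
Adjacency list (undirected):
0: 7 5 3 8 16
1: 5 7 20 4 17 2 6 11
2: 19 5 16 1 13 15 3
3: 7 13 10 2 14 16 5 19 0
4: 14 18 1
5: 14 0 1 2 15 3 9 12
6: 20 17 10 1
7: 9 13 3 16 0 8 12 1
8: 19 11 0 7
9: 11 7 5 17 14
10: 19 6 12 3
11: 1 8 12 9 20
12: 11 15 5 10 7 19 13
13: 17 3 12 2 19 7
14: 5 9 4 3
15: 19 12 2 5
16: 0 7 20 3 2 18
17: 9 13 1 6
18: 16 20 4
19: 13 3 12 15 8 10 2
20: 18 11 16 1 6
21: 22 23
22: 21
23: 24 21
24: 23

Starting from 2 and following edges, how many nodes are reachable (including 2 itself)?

21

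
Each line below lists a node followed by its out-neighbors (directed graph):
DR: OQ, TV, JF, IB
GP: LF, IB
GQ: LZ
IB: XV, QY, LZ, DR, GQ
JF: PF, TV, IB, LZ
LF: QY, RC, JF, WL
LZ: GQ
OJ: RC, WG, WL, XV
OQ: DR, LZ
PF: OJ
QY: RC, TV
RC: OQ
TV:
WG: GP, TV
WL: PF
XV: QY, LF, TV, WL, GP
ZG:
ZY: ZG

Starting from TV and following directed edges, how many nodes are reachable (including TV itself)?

BFS from TV visits: TV
Reachable nodes: 1 of 18 total.

1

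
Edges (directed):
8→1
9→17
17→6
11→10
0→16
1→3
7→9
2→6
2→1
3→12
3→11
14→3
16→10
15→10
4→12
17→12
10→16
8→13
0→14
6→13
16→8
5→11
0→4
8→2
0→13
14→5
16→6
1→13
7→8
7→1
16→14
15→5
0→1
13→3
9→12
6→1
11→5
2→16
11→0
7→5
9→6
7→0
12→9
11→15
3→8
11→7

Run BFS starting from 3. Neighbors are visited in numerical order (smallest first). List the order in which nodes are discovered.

3 → 8 → 11 → 12 → 1 → 2 → 13 → 0 → 5 → 7 → 10 → 15 → 9 → 6 → 16 → 4 → 14 → 17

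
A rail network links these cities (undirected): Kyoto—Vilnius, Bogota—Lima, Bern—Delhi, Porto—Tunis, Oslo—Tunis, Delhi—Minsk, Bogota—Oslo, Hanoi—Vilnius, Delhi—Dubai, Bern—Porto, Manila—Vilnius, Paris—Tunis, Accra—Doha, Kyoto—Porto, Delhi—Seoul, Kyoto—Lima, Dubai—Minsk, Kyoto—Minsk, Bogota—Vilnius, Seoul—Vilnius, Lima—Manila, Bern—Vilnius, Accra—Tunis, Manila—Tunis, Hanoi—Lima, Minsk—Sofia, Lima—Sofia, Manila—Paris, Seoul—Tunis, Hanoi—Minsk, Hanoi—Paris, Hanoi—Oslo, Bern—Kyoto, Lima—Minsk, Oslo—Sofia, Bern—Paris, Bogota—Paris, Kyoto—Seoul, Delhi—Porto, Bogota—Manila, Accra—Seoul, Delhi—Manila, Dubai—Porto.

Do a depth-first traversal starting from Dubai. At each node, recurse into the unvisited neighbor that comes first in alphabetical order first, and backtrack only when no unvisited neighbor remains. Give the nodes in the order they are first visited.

Dubai Delhi Bern Kyoto Lima Bogota Manila Paris Hanoi Minsk Sofia Oslo Tunis Accra Doha Seoul Vilnius Porto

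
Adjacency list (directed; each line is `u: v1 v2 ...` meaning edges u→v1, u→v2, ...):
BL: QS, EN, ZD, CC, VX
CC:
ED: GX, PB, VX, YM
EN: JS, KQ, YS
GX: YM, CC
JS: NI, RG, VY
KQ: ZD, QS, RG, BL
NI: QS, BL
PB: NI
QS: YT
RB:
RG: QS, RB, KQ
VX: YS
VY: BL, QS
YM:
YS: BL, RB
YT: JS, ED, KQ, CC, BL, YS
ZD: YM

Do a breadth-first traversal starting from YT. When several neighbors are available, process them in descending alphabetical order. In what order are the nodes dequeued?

Visit YT; enqueue YS, KQ, JS, ED, CC, BL → queue [YS, KQ, JS, ED, CC, BL]
Visit YS; enqueue RB → queue [KQ, JS, ED, CC, BL, RB]
Visit KQ; enqueue ZD, RG, QS → queue [JS, ED, CC, BL, RB, ZD, RG, QS]
Visit JS; enqueue VY, NI → queue [ED, CC, BL, RB, ZD, RG, QS, VY, NI]
Visit ED; enqueue YM, VX, PB, GX → queue [CC, BL, RB, ZD, RG, QS, VY, NI, YM, VX, PB, GX]
Visit CC → queue [BL, RB, ZD, RG, QS, VY, NI, YM, VX, PB, GX]
Visit BL; enqueue EN → queue [RB, ZD, RG, QS, VY, NI, YM, VX, PB, GX, EN]
Visit RB → queue [ZD, RG, QS, VY, NI, YM, VX, PB, GX, EN]
Visit ZD → queue [RG, QS, VY, NI, YM, VX, PB, GX, EN]
Visit RG → queue [QS, VY, NI, YM, VX, PB, GX, EN]
Visit QS → queue [VY, NI, YM, VX, PB, GX, EN]
Visit VY → queue [NI, YM, VX, PB, GX, EN]
Visit NI → queue [YM, VX, PB, GX, EN]
Visit YM → queue [VX, PB, GX, EN]
Visit VX → queue [PB, GX, EN]
Visit PB → queue [GX, EN]
Visit GX → queue [EN]
Visit EN → queue []

YT, YS, KQ, JS, ED, CC, BL, RB, ZD, RG, QS, VY, NI, YM, VX, PB, GX, EN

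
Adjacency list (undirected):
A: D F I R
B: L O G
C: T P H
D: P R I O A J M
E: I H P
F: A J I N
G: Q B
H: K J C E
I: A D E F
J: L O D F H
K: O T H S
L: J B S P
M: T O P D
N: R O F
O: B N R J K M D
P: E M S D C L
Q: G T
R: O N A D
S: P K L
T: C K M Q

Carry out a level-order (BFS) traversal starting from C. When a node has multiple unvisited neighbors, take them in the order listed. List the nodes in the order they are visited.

C -> T -> P -> H -> K -> M -> Q -> E -> S -> D -> L -> J -> O -> G -> I -> R -> A -> B -> F -> N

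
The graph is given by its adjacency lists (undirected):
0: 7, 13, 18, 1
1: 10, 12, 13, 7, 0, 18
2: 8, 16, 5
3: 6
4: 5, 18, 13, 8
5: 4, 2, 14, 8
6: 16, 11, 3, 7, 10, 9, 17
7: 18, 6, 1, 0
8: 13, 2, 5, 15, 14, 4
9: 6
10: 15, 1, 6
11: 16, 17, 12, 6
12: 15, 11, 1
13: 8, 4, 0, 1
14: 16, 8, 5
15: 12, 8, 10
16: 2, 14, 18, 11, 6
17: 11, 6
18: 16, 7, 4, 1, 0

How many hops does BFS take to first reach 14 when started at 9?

Level 0: 9
Level 1: 6
Level 2: 3, 7, 10, 11, 16, 17
Level 3: 0, 1, 2, 12, 14, 15, 18
Level 4: 4, 5, 8, 13
14 first appears at level 3.

3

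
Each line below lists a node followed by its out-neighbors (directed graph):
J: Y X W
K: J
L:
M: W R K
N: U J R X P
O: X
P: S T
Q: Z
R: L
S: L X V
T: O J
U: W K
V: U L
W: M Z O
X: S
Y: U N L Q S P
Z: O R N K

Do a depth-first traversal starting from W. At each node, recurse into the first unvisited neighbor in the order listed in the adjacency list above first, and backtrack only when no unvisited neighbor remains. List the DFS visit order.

Visit W
W → M
M → R
R → L
M → K
K → J
J → Y
Y → U
Y → N
N → X
X → S
S → V
N → P
P → T
T → O
Y → Q
Q → Z

W -> M -> R -> L -> K -> J -> Y -> U -> N -> X -> S -> V -> P -> T -> O -> Q -> Z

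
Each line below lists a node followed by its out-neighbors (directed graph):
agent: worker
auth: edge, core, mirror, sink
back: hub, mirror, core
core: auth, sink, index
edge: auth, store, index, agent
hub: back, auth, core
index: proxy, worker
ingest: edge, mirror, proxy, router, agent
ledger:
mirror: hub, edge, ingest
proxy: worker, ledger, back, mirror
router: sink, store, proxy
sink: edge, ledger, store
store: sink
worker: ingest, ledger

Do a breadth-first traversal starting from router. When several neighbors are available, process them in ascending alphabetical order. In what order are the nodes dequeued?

Visit router; enqueue proxy, sink, store → queue [proxy, sink, store]
Visit proxy; enqueue back, ledger, mirror, worker → queue [sink, store, back, ledger, mirror, worker]
Visit sink; enqueue edge → queue [store, back, ledger, mirror, worker, edge]
Visit store → queue [back, ledger, mirror, worker, edge]
Visit back; enqueue core, hub → queue [ledger, mirror, worker, edge, core, hub]
Visit ledger → queue [mirror, worker, edge, core, hub]
Visit mirror; enqueue ingest → queue [worker, edge, core, hub, ingest]
Visit worker → queue [edge, core, hub, ingest]
Visit edge; enqueue agent, auth, index → queue [core, hub, ingest, agent, auth, index]
Visit core → queue [hub, ingest, agent, auth, index]
Visit hub → queue [ingest, agent, auth, index]
Visit ingest → queue [agent, auth, index]
Visit agent → queue [auth, index]
Visit auth → queue [index]
Visit index → queue []

router proxy sink store back ledger mirror worker edge core hub ingest agent auth index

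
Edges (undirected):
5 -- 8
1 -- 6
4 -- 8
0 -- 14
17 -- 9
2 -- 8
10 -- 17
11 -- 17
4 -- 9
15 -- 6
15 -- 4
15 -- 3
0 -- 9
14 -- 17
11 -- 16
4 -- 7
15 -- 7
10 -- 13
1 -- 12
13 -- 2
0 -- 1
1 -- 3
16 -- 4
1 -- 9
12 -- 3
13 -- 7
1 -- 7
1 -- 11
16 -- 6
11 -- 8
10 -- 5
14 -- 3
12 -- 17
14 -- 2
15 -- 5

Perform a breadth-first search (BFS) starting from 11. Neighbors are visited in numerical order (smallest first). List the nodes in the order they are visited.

11 -> 1 -> 8 -> 16 -> 17 -> 0 -> 3 -> 6 -> 7 -> 9 -> 12 -> 2 -> 4 -> 5 -> 10 -> 14 -> 15 -> 13

Visit 11; enqueue 1, 8, 16, 17 → queue [1, 8, 16, 17]
Visit 1; enqueue 0, 3, 6, 7, 9, 12 → queue [8, 16, 17, 0, 3, 6, 7, 9, 12]
Visit 8; enqueue 2, 4, 5 → queue [16, 17, 0, 3, 6, 7, 9, 12, 2, 4, 5]
Visit 16 → queue [17, 0, 3, 6, 7, 9, 12, 2, 4, 5]
Visit 17; enqueue 10, 14 → queue [0, 3, 6, 7, 9, 12, 2, 4, 5, 10, 14]
Visit 0 → queue [3, 6, 7, 9, 12, 2, 4, 5, 10, 14]
Visit 3; enqueue 15 → queue [6, 7, 9, 12, 2, 4, 5, 10, 14, 15]
Visit 6 → queue [7, 9, 12, 2, 4, 5, 10, 14, 15]
Visit 7; enqueue 13 → queue [9, 12, 2, 4, 5, 10, 14, 15, 13]
Visit 9 → queue [12, 2, 4, 5, 10, 14, 15, 13]
Visit 12 → queue [2, 4, 5, 10, 14, 15, 13]
Visit 2 → queue [4, 5, 10, 14, 15, 13]
Visit 4 → queue [5, 10, 14, 15, 13]
Visit 5 → queue [10, 14, 15, 13]
Visit 10 → queue [14, 15, 13]
Visit 14 → queue [15, 13]
Visit 15 → queue [13]
Visit 13 → queue []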